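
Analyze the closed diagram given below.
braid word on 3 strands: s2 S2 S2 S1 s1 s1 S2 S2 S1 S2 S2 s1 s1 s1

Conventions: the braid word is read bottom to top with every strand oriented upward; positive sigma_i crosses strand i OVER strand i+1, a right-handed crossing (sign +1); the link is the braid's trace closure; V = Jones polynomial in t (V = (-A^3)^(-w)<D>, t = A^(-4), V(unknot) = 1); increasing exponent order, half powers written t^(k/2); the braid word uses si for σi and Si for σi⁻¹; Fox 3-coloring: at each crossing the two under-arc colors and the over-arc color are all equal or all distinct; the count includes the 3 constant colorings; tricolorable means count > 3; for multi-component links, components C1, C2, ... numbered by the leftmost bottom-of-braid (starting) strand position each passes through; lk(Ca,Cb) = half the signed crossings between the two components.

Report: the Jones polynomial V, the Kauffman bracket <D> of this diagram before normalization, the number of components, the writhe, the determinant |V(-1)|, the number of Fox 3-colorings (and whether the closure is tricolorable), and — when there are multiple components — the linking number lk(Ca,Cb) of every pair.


Jones polynomial: V(t) = -t^-5 + t^-4 - t^-3 + 2t^-2 - t^-1 + 2 - t
<D> = -A^-10 + 2A^-6 - A^-2 + 2A^2 - A^6 + A^10 - A^14; writhe -2
components 1, writhe -2 (14 crossings)
3-colorings: 9 of 3^14, det 9 — tricolorable
note: w = -2 shifts under R1 moves; the (-A^3)^(2) factor cancels that in V


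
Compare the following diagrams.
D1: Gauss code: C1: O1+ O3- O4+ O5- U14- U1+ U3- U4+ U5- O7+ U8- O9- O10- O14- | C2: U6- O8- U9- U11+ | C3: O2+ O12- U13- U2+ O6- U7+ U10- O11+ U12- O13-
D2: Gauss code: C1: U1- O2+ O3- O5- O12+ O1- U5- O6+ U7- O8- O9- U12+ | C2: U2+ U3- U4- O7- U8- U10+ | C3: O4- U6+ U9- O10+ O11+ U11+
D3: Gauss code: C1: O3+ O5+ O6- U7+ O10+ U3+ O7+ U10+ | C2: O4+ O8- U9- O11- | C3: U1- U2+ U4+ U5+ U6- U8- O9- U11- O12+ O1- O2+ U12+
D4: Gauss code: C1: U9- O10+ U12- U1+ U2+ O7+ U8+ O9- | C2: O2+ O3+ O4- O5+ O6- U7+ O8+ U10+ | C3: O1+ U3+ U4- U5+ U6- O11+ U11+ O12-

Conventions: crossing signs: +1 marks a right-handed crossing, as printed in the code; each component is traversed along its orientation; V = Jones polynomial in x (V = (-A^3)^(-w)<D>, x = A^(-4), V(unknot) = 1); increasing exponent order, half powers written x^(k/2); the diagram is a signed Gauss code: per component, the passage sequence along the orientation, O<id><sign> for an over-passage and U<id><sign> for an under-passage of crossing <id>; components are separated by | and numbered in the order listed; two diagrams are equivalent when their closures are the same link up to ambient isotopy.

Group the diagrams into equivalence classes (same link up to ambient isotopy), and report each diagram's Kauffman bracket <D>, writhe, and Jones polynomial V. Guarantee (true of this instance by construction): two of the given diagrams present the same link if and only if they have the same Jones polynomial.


equivalence classes: {D1, D2} | {D3} | {D4}
D1 (bracket A^-12 + A^-8 + A^-4 + 1; 14 crossings at w = -4): V = x^-3 + x^-2 + x^-1 + 1
V(D2) = x^-3 + x^-2 + x^-1 + 1  (w -2, c 12, <D> = A^-6 + A^-2 + A^2 + A^6)
V(D3) = x^-2 + x^-1 + 2 + x - x^4  (w +2, c 12, <D> = -A^-10 + A^2 + 2A^6 + A^10 + A^14)
V(D4) = x + x^2 + x^3 + x^6  (w +4, c 12, <D> = A^-12 + 1 + A^4 + A^8)
key observation: V(x) takes 3 values over 4 diagrams, fixing the grouping


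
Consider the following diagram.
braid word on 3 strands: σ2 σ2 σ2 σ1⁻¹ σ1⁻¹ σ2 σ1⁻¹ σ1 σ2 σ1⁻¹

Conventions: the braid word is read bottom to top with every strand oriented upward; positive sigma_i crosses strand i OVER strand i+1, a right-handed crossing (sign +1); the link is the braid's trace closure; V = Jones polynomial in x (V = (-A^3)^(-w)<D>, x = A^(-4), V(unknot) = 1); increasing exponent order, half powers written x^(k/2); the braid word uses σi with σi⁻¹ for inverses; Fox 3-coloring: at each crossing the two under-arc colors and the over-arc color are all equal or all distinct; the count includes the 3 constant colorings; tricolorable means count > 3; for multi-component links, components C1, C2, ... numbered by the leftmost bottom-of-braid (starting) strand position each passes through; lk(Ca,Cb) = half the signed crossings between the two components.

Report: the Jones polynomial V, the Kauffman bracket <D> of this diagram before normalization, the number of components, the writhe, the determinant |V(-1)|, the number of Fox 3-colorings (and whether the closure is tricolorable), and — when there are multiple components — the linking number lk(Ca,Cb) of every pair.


Jones polynomial: V(x) = -x^-2 + 2x^-1 - 3 + 5x - 4x^2 + 5x^3 - 4x^4 + 2x^5 - x^6
<D> = -A^-18 + 2A^-14 - 4A^-10 + 5A^-6 - 4A^-2 + 5A^2 - 3A^6 + 2A^10 - A^14; writhe +2
components 1, writhe +2 (10 crossings)
3-colorings: 9 of 3^10, det 27 — tricolorable
note: V spans 8 powers of x: at least 8 crossings in any diagram


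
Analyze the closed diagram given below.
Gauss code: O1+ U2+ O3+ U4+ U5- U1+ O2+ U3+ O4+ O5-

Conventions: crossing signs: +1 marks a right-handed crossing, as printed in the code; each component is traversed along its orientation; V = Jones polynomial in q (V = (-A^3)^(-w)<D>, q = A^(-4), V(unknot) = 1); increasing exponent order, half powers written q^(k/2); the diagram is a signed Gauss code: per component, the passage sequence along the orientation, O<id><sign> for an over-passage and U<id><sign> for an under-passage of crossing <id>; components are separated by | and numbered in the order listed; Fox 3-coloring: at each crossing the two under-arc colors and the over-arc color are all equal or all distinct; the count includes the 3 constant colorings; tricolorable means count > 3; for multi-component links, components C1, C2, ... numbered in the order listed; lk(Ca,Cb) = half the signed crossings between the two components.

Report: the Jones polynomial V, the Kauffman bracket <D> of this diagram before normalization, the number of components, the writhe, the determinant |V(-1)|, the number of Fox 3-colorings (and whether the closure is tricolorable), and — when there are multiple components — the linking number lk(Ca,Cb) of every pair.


V(q) = q + q^3 - q^4
bracket: A^-7 - A^-3 - A^5, w = +3
1 component, writhe +3, over 5 crossings
det 3, colorings 9 of 3^5 — tricolorable
observation: |V(-1)| = 3: so tricolorable, since 3 divides 3


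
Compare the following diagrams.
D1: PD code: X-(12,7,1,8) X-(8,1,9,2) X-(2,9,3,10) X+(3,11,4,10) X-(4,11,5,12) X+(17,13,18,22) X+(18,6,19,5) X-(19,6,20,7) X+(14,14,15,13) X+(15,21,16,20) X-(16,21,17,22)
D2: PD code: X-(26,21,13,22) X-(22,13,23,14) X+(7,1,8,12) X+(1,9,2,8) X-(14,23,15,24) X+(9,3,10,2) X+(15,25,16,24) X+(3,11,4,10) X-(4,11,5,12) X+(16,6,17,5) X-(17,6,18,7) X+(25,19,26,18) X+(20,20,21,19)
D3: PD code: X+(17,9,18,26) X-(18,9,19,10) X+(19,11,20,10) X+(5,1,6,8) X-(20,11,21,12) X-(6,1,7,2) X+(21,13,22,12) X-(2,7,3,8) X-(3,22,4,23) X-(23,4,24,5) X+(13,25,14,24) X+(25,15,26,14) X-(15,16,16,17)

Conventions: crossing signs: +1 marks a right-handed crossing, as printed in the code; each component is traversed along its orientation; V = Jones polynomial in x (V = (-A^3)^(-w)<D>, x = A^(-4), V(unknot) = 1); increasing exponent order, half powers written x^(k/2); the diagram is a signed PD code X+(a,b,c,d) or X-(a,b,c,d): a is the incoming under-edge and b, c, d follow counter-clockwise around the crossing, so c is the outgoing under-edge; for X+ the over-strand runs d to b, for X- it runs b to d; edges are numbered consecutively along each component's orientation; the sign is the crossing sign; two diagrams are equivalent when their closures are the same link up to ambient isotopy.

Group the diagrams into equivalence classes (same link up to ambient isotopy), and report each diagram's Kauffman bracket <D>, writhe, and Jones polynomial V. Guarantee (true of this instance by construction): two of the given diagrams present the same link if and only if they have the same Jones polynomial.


equivalence classes: {D1} | {D2} | {D3}
D1 (bracket A^-1 + A^3 + A^7 - A^15; 11 crossings at w = -1): V = x^(-9/2) - x^(-5/2) - x^(-3/2) - x^(-1/2)
V(D2) = -x^(1/2) - x^(3/2) - x^(5/2) + x^(9/2)  (w +3, c 13, <D> = -A^-9 + A^-1 + A^3 + A^7)
V(D3) = -x^(-3/2) - 2x^(1/2) + x^(3/2) - x^(5/2) + x^(7/2)  [13 crossings, <D> = -A^-17 + A^-13 - A^-9 + 2A^-5 + A^3, w = -1]
key observation: comparing 3 Jones polynomials yields 3 groups


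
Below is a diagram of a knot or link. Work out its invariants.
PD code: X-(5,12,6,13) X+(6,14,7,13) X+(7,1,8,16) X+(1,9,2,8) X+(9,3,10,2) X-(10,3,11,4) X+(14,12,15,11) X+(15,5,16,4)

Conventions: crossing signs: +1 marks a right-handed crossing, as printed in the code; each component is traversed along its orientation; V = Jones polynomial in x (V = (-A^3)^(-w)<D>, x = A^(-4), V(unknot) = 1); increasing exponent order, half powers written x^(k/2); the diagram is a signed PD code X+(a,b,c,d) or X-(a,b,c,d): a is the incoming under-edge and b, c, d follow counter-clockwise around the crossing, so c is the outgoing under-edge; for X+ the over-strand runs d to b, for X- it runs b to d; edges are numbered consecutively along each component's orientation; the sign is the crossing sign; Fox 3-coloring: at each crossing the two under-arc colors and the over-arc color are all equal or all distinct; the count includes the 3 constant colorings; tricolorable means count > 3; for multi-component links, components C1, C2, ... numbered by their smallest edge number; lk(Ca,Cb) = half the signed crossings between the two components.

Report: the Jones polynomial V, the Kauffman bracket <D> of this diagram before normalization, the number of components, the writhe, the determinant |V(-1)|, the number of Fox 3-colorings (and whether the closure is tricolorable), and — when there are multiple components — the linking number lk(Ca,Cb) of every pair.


Jones polynomial: V(x) = x + x^3 - x^4
<D> = -A^-4 + 1 + A^8; writhe +4
components 1, writhe +4 (8 crossings)
3-colorings: 9 of 3^8, det 3 — tricolorable
note: det 3 = |V(-1)|; divisible by 3, so tricolorable


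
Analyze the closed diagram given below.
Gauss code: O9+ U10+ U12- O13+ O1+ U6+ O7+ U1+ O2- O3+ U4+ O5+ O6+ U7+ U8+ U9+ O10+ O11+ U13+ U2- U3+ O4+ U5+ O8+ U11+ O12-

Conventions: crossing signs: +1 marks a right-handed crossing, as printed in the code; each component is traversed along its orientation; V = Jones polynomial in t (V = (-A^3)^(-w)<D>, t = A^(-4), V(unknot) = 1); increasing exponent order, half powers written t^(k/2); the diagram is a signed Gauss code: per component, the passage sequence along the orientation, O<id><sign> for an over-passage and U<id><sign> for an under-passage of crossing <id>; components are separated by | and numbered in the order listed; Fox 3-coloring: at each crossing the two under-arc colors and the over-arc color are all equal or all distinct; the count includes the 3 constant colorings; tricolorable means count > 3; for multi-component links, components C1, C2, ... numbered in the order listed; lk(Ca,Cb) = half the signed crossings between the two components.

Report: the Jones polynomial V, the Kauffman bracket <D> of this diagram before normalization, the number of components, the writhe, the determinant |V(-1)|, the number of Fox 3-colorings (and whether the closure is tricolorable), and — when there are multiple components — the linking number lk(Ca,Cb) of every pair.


V = t^3 - t^4 + 2t^5 - t^6 + 2t^7 - 2t^8 + t^9 - t^10
<D> = A^-13 - A^-9 + 2A^-5 - 2A^-1 + A^3 - 2A^7 + A^11 - A^15 (w = +9)
1 component over 13 crossings, w = +9
3 Fox colorings among 3^13, |V(-1)| = 11: not tricolorable
why: |V(-1)| = 11: so not tricolorable, since 3 does not divide 11


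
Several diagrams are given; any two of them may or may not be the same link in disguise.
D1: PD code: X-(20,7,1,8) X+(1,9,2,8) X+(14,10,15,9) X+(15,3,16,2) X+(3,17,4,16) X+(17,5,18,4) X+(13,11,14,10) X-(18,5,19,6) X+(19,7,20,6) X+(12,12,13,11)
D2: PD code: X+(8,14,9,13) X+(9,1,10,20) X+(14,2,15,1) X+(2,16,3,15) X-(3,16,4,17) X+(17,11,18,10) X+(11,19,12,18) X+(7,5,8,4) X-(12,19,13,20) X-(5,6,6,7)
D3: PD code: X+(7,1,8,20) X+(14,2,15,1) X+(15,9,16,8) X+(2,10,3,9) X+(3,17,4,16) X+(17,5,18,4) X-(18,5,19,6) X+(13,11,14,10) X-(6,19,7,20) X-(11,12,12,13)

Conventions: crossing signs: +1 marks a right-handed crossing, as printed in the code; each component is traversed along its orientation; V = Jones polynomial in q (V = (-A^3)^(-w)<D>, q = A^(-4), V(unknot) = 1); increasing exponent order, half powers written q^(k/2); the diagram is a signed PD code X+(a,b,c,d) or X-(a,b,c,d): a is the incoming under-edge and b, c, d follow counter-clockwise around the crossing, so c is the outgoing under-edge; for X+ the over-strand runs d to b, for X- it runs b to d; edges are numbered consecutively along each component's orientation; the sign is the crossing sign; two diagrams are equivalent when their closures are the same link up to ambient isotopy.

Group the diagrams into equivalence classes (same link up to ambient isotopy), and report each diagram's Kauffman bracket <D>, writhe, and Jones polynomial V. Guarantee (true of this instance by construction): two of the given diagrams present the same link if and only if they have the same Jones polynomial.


grouping into links: {D1, D2, D3}
V(D1) = q + q^3 - q^4  (w +6, c 10, <D> = -A^2 + A^6 + A^14)
D2 (bracket -A^-4 + 1 + A^8; 10 crossings at w = +4): V = q + q^3 - q^4
D3 (bracket -A^-4 + 1 + A^8; 10 crossings at w = +4): V = q + q^3 - q^4
why: all 3 diagrams share one V(q), hence one class


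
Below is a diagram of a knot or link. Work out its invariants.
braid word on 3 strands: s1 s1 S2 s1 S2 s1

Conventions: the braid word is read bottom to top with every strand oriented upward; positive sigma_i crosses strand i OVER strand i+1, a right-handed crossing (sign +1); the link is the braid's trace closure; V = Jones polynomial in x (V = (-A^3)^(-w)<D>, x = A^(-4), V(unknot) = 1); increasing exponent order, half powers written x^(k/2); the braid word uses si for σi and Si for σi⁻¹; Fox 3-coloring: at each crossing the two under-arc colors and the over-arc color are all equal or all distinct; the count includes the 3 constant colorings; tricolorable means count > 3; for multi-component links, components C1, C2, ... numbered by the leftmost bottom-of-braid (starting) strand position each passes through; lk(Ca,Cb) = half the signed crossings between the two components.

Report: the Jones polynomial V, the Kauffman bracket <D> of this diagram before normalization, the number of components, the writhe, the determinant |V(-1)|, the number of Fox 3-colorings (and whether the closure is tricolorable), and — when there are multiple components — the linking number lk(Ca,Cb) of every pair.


Jones polynomial: V(x) = x^-1 - 1 + 2x - 2x^2 + 2x^3 - 2x^4 + x^5
<D> = A^-14 - 2A^-10 + 2A^-6 - 2A^-2 + 2A^2 - A^6 + A^10; writhe +2
components 1, writhe +2 (6 crossings)
3-colorings: 3 of 3^6, det 11 — not tricolorable
note: V spans 6 powers of x: at least 6 crossings in any diagram


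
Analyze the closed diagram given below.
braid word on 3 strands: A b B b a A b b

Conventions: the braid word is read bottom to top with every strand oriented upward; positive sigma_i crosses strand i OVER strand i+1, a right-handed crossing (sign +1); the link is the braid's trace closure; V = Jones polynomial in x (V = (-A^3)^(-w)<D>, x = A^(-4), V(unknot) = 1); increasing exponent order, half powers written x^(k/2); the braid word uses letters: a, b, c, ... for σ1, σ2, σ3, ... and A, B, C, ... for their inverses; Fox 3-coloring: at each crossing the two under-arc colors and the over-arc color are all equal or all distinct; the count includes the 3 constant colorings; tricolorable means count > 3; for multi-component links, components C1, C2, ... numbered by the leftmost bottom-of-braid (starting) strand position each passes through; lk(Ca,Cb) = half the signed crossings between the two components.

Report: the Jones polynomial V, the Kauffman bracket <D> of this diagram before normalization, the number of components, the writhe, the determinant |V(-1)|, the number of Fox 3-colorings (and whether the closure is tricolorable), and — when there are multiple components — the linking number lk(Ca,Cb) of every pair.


Jones polynomial: V(x) = x + x^3 - x^4
<D> = -A^-10 + A^-6 + A^2; writhe +2
components 1, writhe +2 (8 crossings)
3-colorings: 9 of 3^8, det 3 — tricolorable
note: V spans 3 powers of x: at least 3 crossings in any diagram


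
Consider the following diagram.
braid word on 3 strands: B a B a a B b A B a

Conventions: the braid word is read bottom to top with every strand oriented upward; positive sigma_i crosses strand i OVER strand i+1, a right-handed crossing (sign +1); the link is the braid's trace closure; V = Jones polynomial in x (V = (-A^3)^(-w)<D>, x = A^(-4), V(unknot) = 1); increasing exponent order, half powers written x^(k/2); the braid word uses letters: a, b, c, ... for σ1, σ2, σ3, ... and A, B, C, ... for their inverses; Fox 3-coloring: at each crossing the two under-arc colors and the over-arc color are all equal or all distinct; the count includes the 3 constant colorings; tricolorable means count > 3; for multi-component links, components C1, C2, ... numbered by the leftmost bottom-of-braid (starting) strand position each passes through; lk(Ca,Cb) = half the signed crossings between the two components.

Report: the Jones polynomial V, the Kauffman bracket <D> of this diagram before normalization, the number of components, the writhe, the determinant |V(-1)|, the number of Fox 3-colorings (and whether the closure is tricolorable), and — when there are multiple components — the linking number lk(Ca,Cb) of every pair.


Jones polynomial: V(x) = -x^-3 + 3x^-2 - 2x^-1 + 4 - 2x + 3x^2 - x^3
<D> = -A^-12 + 3A^-8 - 2A^-4 + 4 - 2A^4 + 3A^8 - A^12; writhe 0
components 3, writhe 0 (10 crossings)
linking number lk(C1,C2) = 0
lk(C1,C3): 0
lk(C2,C3) = 0
3-colorings: 3 of 3^10, det 16 — not tricolorable
note: palindromic: swapping x for 1/x fixes V


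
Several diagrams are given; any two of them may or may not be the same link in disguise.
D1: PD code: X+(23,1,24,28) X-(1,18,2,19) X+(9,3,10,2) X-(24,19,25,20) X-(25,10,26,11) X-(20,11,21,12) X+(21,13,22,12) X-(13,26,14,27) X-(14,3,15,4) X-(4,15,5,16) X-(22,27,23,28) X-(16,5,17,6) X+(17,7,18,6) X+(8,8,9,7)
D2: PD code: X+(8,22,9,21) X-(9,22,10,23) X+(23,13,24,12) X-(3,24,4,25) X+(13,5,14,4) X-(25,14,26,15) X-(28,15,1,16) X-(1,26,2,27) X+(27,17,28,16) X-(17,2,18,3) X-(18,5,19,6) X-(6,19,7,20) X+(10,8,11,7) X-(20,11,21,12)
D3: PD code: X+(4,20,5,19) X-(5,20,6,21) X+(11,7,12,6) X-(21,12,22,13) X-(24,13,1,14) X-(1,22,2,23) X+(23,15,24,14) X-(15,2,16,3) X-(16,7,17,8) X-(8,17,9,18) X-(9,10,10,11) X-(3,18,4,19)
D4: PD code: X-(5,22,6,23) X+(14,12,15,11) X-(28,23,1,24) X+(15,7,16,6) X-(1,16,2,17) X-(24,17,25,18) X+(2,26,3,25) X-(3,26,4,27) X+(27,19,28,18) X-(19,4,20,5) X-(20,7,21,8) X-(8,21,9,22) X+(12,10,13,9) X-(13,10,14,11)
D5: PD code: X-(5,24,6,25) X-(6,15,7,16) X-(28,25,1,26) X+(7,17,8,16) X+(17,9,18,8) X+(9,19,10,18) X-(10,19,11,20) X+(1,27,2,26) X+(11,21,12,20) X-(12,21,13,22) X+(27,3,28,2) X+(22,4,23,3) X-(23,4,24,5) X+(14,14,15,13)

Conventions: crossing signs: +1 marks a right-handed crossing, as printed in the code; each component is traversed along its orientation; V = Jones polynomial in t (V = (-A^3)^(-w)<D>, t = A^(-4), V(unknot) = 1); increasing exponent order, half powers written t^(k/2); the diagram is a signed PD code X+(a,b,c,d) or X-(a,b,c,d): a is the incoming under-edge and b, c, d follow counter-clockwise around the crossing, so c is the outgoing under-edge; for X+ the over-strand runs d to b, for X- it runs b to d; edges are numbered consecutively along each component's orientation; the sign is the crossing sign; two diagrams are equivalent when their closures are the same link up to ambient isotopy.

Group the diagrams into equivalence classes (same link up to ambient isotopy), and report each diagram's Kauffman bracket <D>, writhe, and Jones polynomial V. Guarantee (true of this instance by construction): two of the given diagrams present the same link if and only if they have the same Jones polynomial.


grouping into links: {D1, D2, D3, D4} | {D5}
V(D1) = -t^-6 + t^-5 - t^-4 + 2t^-3 - t^-2 + t^-1  (w -4, c 14, <D> = A^-8 - A^-4 + 2 - A^4 + A^8 - A^12)
V(D2) = -t^-6 + t^-5 - t^-4 + 2t^-3 - t^-2 + t^-1  [14 crossings, <D> = A^-8 - A^-4 + 2 - A^4 + A^8 - A^12, w = -4]
V(D3) = -t^-6 + t^-5 - t^-4 + 2t^-3 - t^-2 + t^-1  (w -6, c 12, <D> = A^-14 - A^-10 + 2A^-6 - A^-2 + A^2 - A^6)
D4 (bracket A^-8 - A^-4 + 2 - A^4 + A^8 - A^12; 14 crossings at w = -4): V = -t^-6 + t^-5 - t^-4 + 2t^-3 - t^-2 + t^-1
V(D5) = 1  [14 crossings, <D> = A^6, w = +2]
key observation: comparing 5 Jones polynomials yields 2 groups


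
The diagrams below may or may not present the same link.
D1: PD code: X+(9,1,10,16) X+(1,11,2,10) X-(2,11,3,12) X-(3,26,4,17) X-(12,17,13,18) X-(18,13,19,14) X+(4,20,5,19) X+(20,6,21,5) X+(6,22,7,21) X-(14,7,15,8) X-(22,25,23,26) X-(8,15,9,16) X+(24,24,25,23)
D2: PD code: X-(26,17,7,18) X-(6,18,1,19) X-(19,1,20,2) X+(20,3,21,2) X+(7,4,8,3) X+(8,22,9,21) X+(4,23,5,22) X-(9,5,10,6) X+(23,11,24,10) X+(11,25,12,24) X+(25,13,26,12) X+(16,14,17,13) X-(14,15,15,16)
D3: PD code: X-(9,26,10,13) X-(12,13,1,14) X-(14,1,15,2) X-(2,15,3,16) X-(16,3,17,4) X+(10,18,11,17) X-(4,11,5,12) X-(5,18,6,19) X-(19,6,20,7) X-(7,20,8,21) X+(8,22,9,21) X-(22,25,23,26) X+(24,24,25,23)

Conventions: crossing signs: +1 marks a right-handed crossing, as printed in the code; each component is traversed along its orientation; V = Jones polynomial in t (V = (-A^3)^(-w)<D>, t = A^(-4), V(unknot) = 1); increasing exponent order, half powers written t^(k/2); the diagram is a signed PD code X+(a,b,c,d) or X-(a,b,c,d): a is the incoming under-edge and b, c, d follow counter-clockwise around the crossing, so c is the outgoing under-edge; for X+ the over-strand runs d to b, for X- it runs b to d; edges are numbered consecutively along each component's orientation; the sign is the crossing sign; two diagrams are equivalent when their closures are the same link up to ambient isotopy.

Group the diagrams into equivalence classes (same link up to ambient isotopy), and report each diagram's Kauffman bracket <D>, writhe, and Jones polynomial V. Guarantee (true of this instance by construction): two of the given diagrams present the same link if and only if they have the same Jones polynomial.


grouping into links: {D1} | {D2} | {D3}
V(D1) = -t^(-1/2) - t^(1/2)  (w -1, c 13, <D> = A^-5 + A^-1)
V(D2) = -t^(1/2) - t^(3/2) - t^(5/2) + t^(9/2)  (w +3, c 13, <D> = -A^-9 + A^-1 + A^3 + A^7)
V(D3) = -t^(-21/2) + 2t^(-19/2) - 3t^(-17/2) + 4t^(-15/2) - 4t^(-13/2) + 3t^(-11/2) - 3t^(-9/2) + t^(-7/2) - t^(-5/2)  (w -7, c 13, <D> = A^-11 - A^-7 + 3A^-3 - 3A + 4A^5 - 4A^9 + 3A^13 - 2A^17 + A^21)
key observation: 3 classes among 3 diagrams; unequal V(t) rules out equality


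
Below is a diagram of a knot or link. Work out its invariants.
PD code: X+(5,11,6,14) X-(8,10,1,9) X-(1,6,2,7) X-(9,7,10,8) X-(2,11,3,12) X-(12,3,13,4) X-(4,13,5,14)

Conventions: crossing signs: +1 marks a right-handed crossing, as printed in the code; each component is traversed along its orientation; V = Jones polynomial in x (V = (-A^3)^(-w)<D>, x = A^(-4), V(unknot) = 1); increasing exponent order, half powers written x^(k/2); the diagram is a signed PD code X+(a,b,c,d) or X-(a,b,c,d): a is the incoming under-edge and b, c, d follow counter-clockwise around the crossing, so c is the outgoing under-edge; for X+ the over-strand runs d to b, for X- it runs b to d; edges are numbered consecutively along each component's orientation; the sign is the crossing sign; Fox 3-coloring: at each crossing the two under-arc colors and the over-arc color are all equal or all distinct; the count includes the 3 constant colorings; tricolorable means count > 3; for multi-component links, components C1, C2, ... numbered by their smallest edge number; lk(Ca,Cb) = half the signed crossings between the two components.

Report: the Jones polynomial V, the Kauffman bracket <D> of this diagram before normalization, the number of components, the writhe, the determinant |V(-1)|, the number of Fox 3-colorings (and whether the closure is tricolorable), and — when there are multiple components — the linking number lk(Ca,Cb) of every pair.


Jones polynomial: V(x) = x^-5 + 2x^-3 + x^-1
<D> = -A^-11 - 2A^-3 - A^5; writhe -5
components 3, writhe -5 (7 crossings)
linking number lk(C1,C2) = -1
lk(C1,C3): -1
lk(C2,C3) = 0
3-colorings: 3 of 3^7, det 4 — not tricolorable
note: the span of V is 4, within the link bound 7 + 3 - 1


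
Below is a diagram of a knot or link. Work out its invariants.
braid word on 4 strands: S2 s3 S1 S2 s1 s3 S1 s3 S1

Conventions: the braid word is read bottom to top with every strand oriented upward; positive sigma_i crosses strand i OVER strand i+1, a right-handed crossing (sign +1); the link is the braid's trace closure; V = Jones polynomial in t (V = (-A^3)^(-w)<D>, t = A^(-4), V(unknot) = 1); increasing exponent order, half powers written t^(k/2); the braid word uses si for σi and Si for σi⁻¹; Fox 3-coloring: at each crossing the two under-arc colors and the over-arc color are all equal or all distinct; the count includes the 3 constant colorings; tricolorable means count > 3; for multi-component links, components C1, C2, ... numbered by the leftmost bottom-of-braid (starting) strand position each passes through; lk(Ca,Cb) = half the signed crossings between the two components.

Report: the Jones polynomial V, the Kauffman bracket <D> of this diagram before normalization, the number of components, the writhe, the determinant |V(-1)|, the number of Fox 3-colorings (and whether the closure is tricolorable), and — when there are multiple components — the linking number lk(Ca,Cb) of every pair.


Jones polynomial: V(t) = -t^-3 + 2t^-2 - 2t^-1 + 3 - 2t + 2t^2 - t^3
<D> = A^-15 - 2A^-11 + 2A^-7 - 3A^-3 + 2A - 2A^5 + A^9; writhe -1
components 1, writhe -1 (9 crossings)
3-colorings: 3 of 3^9, det 13 — not tricolorable
note: V spans 6 powers of t: at least 6 crossings in any diagram


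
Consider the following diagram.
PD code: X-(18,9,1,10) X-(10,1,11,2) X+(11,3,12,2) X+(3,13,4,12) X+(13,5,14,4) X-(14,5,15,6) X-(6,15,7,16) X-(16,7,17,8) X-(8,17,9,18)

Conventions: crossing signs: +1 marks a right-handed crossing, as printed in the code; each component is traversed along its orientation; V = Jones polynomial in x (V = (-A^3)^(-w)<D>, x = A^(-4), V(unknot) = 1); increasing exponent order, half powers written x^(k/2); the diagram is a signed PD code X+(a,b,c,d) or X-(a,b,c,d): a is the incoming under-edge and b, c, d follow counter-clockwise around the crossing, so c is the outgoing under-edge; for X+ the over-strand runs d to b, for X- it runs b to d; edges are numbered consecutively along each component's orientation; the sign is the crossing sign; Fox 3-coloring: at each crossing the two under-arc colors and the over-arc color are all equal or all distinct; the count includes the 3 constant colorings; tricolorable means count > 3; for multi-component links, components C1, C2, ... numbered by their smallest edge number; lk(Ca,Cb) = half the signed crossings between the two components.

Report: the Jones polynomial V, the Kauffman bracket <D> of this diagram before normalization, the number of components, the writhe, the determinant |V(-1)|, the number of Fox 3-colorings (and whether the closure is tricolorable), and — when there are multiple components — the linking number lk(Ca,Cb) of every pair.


Jones polynomial: V(x) = -x^-4 + x^-3 + x^-1
<D> = -A^-5 - A^3 + A^7; writhe -3
components 1, writhe -3 (9 crossings)
3-colorings: 9 of 3^9, det 3 — tricolorable
note: V spans 3 powers of x: at least 3 crossings in any diagram


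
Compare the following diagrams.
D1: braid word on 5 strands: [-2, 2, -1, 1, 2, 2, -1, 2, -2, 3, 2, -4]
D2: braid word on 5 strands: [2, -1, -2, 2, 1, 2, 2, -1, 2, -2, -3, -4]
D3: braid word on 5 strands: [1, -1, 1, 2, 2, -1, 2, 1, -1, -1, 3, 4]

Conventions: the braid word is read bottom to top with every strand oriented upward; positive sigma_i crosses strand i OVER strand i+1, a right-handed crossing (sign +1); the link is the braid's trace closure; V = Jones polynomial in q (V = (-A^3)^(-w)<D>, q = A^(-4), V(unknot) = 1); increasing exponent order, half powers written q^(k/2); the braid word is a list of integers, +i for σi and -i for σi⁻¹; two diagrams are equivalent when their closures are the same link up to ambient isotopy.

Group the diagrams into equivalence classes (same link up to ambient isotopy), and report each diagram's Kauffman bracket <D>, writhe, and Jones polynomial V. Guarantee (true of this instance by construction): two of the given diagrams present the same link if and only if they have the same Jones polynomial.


equivalence classes: {D1, D2, D3}
D1 (bracket -A^-10 + A^-6 + A^2; 12 crossings at w = +2): V = q + q^3 - q^4
D2 (bracket -A^-16 + A^-12 + A^-4; 12 crossings at w = 0): V = q + q^3 - q^4
D3 (bracket -A^-4 + 1 + A^8; 12 crossings at w = +4): V = q + q^3 - q^4
key observation: all 3 diagrams share one V(q), hence one class


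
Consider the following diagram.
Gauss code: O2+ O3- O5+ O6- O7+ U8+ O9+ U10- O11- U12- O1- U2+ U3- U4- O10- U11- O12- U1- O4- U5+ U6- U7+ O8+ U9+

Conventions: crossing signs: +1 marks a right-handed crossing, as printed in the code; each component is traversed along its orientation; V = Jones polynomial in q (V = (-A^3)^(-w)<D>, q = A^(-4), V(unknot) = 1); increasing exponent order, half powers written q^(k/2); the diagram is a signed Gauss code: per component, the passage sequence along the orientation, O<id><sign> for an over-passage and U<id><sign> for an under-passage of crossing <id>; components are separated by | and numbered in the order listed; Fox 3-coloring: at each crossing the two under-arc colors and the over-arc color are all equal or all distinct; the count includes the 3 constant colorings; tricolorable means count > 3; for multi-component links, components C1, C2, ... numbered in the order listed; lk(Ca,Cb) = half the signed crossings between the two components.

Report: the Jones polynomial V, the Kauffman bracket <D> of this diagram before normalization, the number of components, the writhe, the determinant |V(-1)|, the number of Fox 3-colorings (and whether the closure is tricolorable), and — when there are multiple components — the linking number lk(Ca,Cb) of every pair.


Jones polynomial: V(q) = -q^-6 + q^-5 - 2q^-4 + 3q^-3 - 2q^-2 + 3q^-1 - 1 + q - q^2
<D> = -A^-14 + A^-10 - A^-6 + 3A^-2 - 2A^2 + 3A^6 - 2A^10 + A^14 - A^18; writhe -2
components 1, writhe -2 (12 crossings)
3-colorings: 9 of 3^12, det 15 — tricolorable
note: w = -2 shifts under R1 moves; the (-A^3)^(2) factor cancels that in V


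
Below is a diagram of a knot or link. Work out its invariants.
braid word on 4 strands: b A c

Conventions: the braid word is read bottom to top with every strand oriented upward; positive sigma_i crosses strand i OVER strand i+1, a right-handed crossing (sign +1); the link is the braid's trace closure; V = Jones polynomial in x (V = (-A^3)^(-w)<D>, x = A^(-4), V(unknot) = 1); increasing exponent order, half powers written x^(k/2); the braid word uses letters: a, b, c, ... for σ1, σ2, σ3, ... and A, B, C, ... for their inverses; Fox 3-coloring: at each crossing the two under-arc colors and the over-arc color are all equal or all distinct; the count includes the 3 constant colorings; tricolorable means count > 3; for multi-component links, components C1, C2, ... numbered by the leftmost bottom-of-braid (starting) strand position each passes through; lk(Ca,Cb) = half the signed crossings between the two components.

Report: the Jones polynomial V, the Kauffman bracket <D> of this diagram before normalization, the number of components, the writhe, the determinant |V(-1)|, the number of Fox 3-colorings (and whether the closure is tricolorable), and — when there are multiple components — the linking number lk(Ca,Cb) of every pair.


V = 1
<D> = -A^3 (w = +1)
1 component over 3 crossings, w = +1
3 Fox colorings among 3^3, |V(-1)| = 1: not tricolorable
why: |V(-1)| = 1: so not tricolorable, since 3 does not divide 1


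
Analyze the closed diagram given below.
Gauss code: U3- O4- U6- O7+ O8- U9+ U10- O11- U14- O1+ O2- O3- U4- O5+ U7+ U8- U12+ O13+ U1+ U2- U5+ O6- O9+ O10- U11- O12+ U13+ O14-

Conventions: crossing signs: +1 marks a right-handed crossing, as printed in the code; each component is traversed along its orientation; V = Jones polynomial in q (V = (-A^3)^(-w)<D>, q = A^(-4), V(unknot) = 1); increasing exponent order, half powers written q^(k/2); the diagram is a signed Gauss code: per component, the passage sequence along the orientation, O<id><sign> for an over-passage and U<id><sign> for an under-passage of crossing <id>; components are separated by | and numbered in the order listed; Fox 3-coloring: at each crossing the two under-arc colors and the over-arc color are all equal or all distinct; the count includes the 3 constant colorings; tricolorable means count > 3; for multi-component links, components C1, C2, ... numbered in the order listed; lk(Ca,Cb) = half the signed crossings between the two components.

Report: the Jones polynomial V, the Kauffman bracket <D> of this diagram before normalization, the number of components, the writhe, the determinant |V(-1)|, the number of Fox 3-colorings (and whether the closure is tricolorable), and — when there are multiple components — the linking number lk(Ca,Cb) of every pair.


V(q) = -q^-6 + 2q^-5 - 4q^-4 + 5q^-3 - 4q^-2 + 5q^-1 - 3 + 2q - q^2
bracket: -A^-14 + 2A^-10 - 3A^-6 + 5A^-2 - 4A^2 + 5A^6 - 4A^10 + 2A^14 - A^18, w = -2
1 component, writhe -2, over 14 crossings
det 27, colorings 9 of 3^14 — tricolorable
observation: V spans 8 powers of q: at least 8 crossings in any diagram


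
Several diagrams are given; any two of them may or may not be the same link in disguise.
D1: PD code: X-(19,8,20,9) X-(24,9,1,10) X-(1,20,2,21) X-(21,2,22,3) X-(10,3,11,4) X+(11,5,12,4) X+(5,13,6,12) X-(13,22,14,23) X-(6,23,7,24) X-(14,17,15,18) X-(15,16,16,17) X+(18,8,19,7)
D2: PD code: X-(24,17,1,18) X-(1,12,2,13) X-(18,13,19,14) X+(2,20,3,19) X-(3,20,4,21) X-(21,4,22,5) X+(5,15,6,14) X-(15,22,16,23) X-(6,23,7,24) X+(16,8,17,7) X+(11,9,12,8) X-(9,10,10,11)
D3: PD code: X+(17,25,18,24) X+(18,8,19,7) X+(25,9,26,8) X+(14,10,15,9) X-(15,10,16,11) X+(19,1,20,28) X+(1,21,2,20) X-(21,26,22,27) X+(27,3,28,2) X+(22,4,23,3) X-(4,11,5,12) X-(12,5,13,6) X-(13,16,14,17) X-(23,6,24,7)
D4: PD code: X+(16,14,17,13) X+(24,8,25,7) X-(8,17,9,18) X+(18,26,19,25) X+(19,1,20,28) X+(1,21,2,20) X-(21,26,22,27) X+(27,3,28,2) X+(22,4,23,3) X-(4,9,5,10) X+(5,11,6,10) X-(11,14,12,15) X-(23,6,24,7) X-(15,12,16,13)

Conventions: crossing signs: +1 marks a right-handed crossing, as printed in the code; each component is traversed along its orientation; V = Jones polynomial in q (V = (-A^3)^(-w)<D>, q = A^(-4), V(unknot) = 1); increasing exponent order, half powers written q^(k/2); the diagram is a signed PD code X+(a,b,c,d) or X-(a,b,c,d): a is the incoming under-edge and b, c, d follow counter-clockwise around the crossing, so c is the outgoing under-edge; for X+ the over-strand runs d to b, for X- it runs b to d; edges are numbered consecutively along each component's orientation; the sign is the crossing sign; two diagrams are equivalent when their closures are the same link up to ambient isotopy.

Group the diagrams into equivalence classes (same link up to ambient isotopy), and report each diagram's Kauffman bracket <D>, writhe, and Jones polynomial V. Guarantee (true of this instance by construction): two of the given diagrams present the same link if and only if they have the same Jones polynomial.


equivalence classes: {D1, D2} | {D3, D4}
D1 (bracket A^-14 - A^-10 + 2A^-6 - A^-2 + A^2 - A^6; 12 crossings at w = -6): V = -q^-6 + q^-5 - q^-4 + 2q^-3 - q^-2 + q^-1
V(D2) = -q^-6 + q^-5 - q^-4 + 2q^-3 - q^-2 + q^-1  (w -4, c 12, <D> = A^-8 - A^-4 + 2 - A^4 + A^8 - A^12)
V(D3) = q - q^2 + 2q^3 - q^4 + q^5 - q^6  (w +2, c 14, <D> = -A^-18 + A^-14 - A^-10 + 2A^-6 - A^-2 + A^2)
D4 (bracket -A^-18 + A^-14 - A^-10 + 2A^-6 - A^-2 + A^2; 14 crossings at w = +2): V = q - q^2 + 2q^3 - q^4 + q^5 - q^6
observation: 2 classes among 4 diagrams; unequal V(q) rules out equality


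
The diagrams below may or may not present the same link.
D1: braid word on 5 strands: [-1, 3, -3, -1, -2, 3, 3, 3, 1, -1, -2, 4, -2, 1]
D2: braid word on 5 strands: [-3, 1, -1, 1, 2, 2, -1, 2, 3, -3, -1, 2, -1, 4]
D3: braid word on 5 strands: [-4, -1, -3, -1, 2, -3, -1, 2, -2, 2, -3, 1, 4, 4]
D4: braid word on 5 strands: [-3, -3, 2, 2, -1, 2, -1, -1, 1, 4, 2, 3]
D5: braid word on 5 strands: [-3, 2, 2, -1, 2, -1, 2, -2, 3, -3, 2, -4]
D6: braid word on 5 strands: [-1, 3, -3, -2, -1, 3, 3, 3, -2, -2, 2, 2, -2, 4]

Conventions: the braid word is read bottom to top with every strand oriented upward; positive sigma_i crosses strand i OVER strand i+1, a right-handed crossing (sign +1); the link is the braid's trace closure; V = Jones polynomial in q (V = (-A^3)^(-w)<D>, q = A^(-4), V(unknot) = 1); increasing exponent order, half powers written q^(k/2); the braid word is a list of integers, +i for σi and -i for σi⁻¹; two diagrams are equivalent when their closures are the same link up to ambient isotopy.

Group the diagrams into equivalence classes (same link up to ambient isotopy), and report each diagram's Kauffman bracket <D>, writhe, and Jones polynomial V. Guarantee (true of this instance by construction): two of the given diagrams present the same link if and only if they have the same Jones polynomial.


grouping into links: {D1, D6} | {D2, D4, D5} | {D3}
V(D1) = -q^-3 + q^-2 - q^-1 + 3 - q + q^2 - q^3  (w 0, c 14, <D> = -A^-12 + A^-8 - A^-4 + 3 - A^4 + A^8 - A^12)
D2 (bracket A^-14 - 2A^-10 + 2A^-6 - 2A^-2 + 2A^2 - A^6 + A^10; 14 crossings at w = +2): V = q^-1 - 1 + 2q - 2q^2 + 2q^3 - 2q^4 + q^5
V(D3) = -q^-6 + 2q^-5 - 3q^-4 + 4q^-3 - 3q^-2 + 3q^-1 - 2 + q  (w -2, c 14, <D> = A^-10 - 2A^-6 + 3A^-2 - 3A^2 + 4A^6 - 3A^10 + 2A^14 - A^18)
D4 (bracket A^-14 - 2A^-10 + 2A^-6 - 2A^-2 + 2A^2 - A^6 + A^10; 12 crossings at w = +2): V = q^-1 - 1 + 2q - 2q^2 + 2q^3 - 2q^4 + q^5
V(D5) = q^-1 - 1 + 2q - 2q^2 + 2q^3 - 2q^4 + q^5  [12 crossings, <D> = A^-20 - 2A^-16 + 2A^-12 - 2A^-8 + 2A^-4 - 1 + A^4, w = 0]
D6 (bracket -A^-12 + A^-8 - A^-4 + 3 - A^4 + A^8 - A^12; 14 crossings at w = 0): V = -q^-3 + q^-2 - q^-1 + 3 - q + q^2 - q^3
why: 3 classes among 6 diagrams; unequal V(q) rules out equality


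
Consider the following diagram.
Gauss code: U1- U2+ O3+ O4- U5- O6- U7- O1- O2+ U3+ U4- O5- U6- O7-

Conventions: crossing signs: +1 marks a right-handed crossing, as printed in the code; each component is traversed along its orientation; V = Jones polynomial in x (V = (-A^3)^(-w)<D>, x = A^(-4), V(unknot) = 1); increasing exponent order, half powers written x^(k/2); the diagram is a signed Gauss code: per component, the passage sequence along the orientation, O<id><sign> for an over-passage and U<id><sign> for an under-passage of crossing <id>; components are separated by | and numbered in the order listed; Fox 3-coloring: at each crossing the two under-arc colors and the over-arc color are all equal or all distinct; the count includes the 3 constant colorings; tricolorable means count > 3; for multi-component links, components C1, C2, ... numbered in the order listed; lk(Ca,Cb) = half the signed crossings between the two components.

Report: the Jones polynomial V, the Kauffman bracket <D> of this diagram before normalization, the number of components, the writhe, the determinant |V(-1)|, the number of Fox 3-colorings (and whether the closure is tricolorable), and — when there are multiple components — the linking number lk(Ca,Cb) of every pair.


Jones polynomial: V(x) = -x^-4 + x^-3 + x^-1
<D> = -A^-5 - A^3 + A^7; writhe -3
components 1, writhe -3 (7 crossings)
3-colorings: 9 of 3^7, det 3 — tricolorable
note: det 3 = |V(-1)|; divisible by 3, so tricolorable


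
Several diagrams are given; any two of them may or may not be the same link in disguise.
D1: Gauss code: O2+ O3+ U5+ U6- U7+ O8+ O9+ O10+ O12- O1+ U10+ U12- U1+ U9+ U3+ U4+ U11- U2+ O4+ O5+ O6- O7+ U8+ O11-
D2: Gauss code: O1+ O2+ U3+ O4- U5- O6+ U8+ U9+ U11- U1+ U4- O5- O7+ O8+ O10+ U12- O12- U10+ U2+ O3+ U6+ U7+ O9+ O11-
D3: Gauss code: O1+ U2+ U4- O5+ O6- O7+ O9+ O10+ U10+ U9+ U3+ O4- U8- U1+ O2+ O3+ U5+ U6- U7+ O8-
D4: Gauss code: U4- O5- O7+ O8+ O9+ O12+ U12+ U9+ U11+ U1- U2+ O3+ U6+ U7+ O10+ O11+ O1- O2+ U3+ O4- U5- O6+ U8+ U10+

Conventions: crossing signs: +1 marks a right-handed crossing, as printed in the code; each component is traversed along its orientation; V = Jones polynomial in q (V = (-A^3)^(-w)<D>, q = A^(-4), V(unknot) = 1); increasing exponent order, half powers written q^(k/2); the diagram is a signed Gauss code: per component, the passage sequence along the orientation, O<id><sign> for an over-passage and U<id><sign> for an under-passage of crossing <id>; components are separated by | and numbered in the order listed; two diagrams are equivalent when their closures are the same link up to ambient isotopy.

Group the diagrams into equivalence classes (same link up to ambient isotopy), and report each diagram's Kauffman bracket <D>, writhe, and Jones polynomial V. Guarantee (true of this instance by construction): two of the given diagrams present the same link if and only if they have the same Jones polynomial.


equivalence classes: {D1} | {D2, D4} | {D3}
D1 (bracket -A^2 + A^6 + A^14; 12 crossings at w = +6): V = q + q^3 - q^4
V(D2) = q - q^2 + 2q^3 - q^4 + q^5 - q^6  [12 crossings, <D> = -A^-12 + A^-8 - A^-4 + 2 - A^4 + A^8, w = +4]
D3 (bracket A^12; 10 crossings at w = +4): V = 1
V(D4) = q - q^2 + 2q^3 - q^4 + q^5 - q^6  (w +6, c 12, <D> = -A^-6 + A^-2 - A^2 + 2A^6 - A^10 + A^14)
key observation: 3 classes among 4 diagrams; unequal V(q) rules out equality
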